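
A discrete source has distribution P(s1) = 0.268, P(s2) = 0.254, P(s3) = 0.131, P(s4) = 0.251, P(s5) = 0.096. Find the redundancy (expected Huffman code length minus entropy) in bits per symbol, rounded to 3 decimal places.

0.006 bits

Entropy H = −Σ p log₂ p ≈ 2.2206 bits.
Huffman merges: 12/125+131/1000→227/1000; 227/1000+251/1000→239/500; 127/500+67/250→261/500; 239/500+261/500→1. L = 2227/1000 ≈ 2.2270.
L − H = 2.2270 − 2.2206 = 0.006 bits.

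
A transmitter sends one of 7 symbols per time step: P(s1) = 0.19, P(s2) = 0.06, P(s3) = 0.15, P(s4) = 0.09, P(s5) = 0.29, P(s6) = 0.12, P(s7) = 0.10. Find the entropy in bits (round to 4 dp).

H = −Σ pᵢ log₂ pᵢ.
−0.19·log₂(0.19) = 0.4552
−0.06·log₂(0.06) = 0.2435
−0.15·log₂(0.15) = 0.4105
−0.09·log₂(0.09) = 0.3127
−0.29·log₂(0.29) = 0.5179
−0.12·log₂(0.12) = 0.3671
−0.10·log₂(0.10) = 0.3322
Sum ≈ 2.6391 → 2.6391 bits.

2.6391 bits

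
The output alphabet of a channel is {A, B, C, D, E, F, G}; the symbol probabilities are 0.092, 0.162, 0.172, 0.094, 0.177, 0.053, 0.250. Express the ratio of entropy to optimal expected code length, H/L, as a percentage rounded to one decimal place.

98.1%

Entropy H = −Σ p log₂ p ≈ 2.6663 bits.
Huffman merges: 53/1000+23/250→29/200; 47/500+29/200→239/1000; 81/500+43/250→167/500; 177/1000+239/1000→52/125; 1/4+167/500→73/125; 52/125+73/125→1. L = 1359/500 ≈ 2.7180.
Efficiency = H/L = 2.6663/2.7180 = 98.1%.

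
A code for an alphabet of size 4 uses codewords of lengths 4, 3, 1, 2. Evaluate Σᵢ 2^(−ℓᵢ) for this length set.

With common denominator 2^4 = 16: Σ 2^(−ℓᵢ) = 1/16 + 2/16 + 8/16 + 4/16 = 15/16 = 0.9375.

0.9375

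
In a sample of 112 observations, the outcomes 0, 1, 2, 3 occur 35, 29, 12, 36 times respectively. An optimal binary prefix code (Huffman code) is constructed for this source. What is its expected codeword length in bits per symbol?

2 bits/symbol

Probabilities are the counts divided by 112.
Repeatedly combine the two least-probable nodes; the expected code length is the sum of the merged weights.
merge 3/28 + 29/112 → 41/112
merge 5/16 + 9/28 → 71/112
merge 41/112 + 71/112 → 1
L = 41/112 + 71/112 + 1 = 2 bits/symbol.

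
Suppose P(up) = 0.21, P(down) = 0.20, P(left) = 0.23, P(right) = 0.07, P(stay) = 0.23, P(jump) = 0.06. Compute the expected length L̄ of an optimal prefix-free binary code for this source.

2.46 bits/symbol

Repeatedly combine the two least-probable nodes; the expected code length is the sum of the merged weights.
merge 3/50 + 7/100 → 13/100
merge 13/100 + 1/5 → 33/100
merge 21/100 + 23/100 → 11/25
merge 23/100 + 33/100 → 14/25
merge 11/25 + 14/25 → 1
L = 13/100 + 33/100 + 11/25 + 14/25 + 1 = 123/50 = 2.46 bits/symbol.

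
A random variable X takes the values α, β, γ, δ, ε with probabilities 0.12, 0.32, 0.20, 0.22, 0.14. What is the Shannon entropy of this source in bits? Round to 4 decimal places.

2.2352 bits

H = −Σ pᵢ log₂ pᵢ.
−0.12·log₂(0.12) = 0.3671
−0.32·log₂(0.32) = 0.5260
−0.20·log₂(0.20) = 0.4644
−0.22·log₂(0.22) = 0.4806
−0.14·log₂(0.14) = 0.3971
Sum ≈ 2.2352 → 2.2352 bits.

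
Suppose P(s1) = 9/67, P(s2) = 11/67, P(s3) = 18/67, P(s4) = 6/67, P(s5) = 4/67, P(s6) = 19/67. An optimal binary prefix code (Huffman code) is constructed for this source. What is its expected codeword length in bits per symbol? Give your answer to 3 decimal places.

2.433 bits/symbol

Repeatedly combine the two least-probable nodes; the expected code length is the sum of the merged weights.
merge 4/67 + 6/67 → 10/67
merge 9/67 + 10/67 → 19/67
merge 11/67 + 18/67 → 29/67
merge 19/67 + 19/67 → 38/67
merge 29/67 + 38/67 → 1
L = 10/67 + 19/67 + 29/67 + 38/67 + 1 = 163/67 ≈ 2.433 bits/symbol.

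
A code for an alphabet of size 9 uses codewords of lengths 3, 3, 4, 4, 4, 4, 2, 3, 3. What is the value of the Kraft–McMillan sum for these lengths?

With common denominator 2^4 = 16: Σ 2^(−ℓᵢ) = 2/16 + 2/16 + 1/16 + 1/16 + 1/16 + 1/16 + 4/16 + 2/16 + 2/16 = 16/16 = 1.

1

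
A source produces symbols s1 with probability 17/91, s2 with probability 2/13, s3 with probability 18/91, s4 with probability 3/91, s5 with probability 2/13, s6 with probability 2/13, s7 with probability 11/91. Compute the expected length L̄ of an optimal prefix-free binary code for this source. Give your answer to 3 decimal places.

2.769 bits/symbol

Repeatedly combine the two least-probable nodes; the expected code length is the sum of the merged weights.
merge 3/91 + 11/91 → 2/13
merge 2/13 + 2/13 → 4/13
merge 2/13 + 2/13 → 4/13
merge 17/91 + 18/91 → 5/13
merge 4/13 + 4/13 → 8/13
merge 5/13 + 8/13 → 1
L = 2/13 + 4/13 + 4/13 + 5/13 + 8/13 + 1 = 36/13 ≈ 2.769 bits/symbol.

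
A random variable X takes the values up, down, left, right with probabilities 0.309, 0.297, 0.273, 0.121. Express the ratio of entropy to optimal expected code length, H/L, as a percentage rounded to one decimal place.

96.2%

Entropy H = −Σ p log₂ p ≈ 1.9237 bits.
Huffman merges: 121/1000+273/1000→197/500; 297/1000+309/1000→303/500; 197/500+303/500→1. L = 2 ≈ 2.0000.
Efficiency = H/L = 1.9237/2.0000 = 96.2%.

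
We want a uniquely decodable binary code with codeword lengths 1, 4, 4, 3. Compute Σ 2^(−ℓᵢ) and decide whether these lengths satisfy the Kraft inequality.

With common denominator 2^4 = 16: Σ 2^(−ℓᵢ) = 8/16 + 1/16 + 1/16 + 2/16 = 12/16 = 0.75.
Kraft's inequality requires Σ ≤ 1; here Σ = 0.75 ≤ 1, so such a prefix code exists.

0.75; yes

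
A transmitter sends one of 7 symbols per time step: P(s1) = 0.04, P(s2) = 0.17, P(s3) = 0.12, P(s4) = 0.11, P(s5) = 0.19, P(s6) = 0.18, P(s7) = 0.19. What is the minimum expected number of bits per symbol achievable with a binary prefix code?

2.77 bits/symbol

Repeatedly combine the two least-probable nodes; the expected code length is the sum of the merged weights.
merge 1/25 + 11/100 → 3/20
merge 3/25 + 3/20 → 27/100
merge 17/100 + 9/50 → 7/20
merge 19/100 + 19/100 → 19/50
merge 27/100 + 7/20 → 31/50
merge 19/50 + 31/50 → 1
L = 3/20 + 27/100 + 7/20 + 19/50 + 31/50 + 1 = 277/100 = 2.77 bits/symbol.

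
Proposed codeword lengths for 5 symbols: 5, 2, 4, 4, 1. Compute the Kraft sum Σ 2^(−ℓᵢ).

With common denominator 2^5 = 32: Σ 2^(−ℓᵢ) = 1/32 + 8/32 + 2/32 + 2/32 + 16/32 = 29/32 = 0.90625.

0.90625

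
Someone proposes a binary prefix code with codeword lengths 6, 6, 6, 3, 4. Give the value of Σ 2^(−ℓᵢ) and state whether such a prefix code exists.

With common denominator 2^6 = 64: Σ 2^(−ℓᵢ) = 1/64 + 1/64 + 1/64 + 8/64 + 4/64 = 15/64 = 0.234375.
Kraft's inequality requires Σ ≤ 1; here Σ = 0.234375 ≤ 1, so such a prefix code exists.

0.234375; yes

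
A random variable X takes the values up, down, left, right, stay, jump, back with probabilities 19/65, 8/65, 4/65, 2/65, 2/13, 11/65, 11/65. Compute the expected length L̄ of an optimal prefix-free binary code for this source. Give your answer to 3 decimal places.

2.631 bits/symbol

Repeatedly combine the two least-probable nodes; the expected code length is the sum of the merged weights.
merge 2/65 + 4/65 → 6/65
merge 6/65 + 8/65 → 14/65
merge 2/13 + 11/65 → 21/65
merge 11/65 + 14/65 → 5/13
merge 19/65 + 21/65 → 8/13
merge 5/13 + 8/13 → 1
L = 6/65 + 14/65 + 21/65 + 5/13 + 8/13 + 1 = 171/65 ≈ 2.631 bits/symbol.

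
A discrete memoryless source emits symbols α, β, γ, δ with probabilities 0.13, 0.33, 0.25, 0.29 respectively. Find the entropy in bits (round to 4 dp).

H = −Σ pᵢ log₂ pᵢ.
−0.13·log₂(0.13) = 0.3826
−0.33·log₂(0.33) = 0.5278
−0.25·log₂(0.25) = 0.5000
−0.29·log₂(0.29) = 0.5179
Sum ≈ 1.9284 → 1.9284 bits.

1.9284 bits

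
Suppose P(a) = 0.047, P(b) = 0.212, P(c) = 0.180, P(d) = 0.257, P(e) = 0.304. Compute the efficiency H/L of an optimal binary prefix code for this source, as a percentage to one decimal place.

96.7%

Entropy H = −Σ p log₂ p ≈ 2.1531 bits.
Huffman merges: 47/1000+9/50→227/1000; 53/250+227/1000→439/1000; 257/1000+38/125→561/1000; 439/1000+561/1000→1. L = 2227/1000 ≈ 2.2270.
Efficiency = H/L = 2.1531/2.2270 = 96.7%.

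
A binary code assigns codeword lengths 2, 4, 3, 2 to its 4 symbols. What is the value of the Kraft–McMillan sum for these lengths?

0.6875

With common denominator 2^4 = 16: Σ 2^(−ℓᵢ) = 4/16 + 1/16 + 2/16 + 4/16 = 11/16 = 0.6875.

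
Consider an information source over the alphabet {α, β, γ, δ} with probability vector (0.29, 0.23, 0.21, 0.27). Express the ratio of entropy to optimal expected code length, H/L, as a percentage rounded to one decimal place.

Entropy H = −Σ p log₂ p ≈ 1.9884 bits.
Huffman merges: 21/100+23/100→11/25; 27/100+29/100→14/25; 11/25+14/25→1. L = 2 ≈ 2.0000.
Efficiency = H/L = 1.9884/2.0000 = 99.4%.

99.4%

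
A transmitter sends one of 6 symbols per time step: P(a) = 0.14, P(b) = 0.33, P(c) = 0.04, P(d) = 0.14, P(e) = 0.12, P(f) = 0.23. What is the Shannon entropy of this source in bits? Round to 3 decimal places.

H = −Σ pᵢ log₂ pᵢ.
−0.14·log₂(0.14) = 0.3971
−0.33·log₂(0.33) = 0.5278
−0.04·log₂(0.04) = 0.1858
−0.14·log₂(0.14) = 0.3971
−0.12·log₂(0.12) = 0.3671
−0.23·log₂(0.23) = 0.4877
Sum ≈ 2.3625 → 2.363 bits.

2.363 bits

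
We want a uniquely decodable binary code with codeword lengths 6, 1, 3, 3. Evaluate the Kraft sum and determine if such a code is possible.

0.765625; yes

With common denominator 2^6 = 64: Σ 2^(−ℓᵢ) = 1/64 + 32/64 + 8/64 + 8/64 = 49/64 = 0.765625.
Kraft's inequality requires Σ ≤ 1; here Σ = 0.765625 ≤ 1, so such a prefix code exists.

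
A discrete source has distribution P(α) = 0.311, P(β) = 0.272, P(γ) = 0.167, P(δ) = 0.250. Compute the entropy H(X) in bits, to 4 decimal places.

1.9661 bits

H = −Σ pᵢ log₂ pᵢ.
−0.311·log₂(0.311) = 0.5240
−0.272·log₂(0.272) = 0.5109
−0.167·log₂(0.167) = 0.4312
−0.250·log₂(0.250) = 0.5000
Sum ≈ 1.9661 → 1.9661 bits.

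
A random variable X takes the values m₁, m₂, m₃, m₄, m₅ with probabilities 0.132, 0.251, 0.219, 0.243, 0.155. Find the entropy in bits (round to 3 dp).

H = −Σ pᵢ log₂ pᵢ.
−0.132·log₂(0.132) = 0.3856
−0.251·log₂(0.251) = 0.5006
−0.219·log₂(0.219) = 0.4798
−0.243·log₂(0.243) = 0.4960
−0.155·log₂(0.155) = 0.4169
Sum ≈ 2.2789 → 2.279 bits.

2.279 bits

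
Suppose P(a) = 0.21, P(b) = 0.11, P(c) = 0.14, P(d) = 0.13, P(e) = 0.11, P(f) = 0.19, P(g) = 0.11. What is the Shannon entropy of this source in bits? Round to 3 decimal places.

2.759 bits

H = −Σ pᵢ log₂ pᵢ.
−0.21·log₂(0.21) = 0.4728
−0.11·log₂(0.11) = 0.3503
−0.14·log₂(0.14) = 0.3971
−0.13·log₂(0.13) = 0.3826
−0.11·log₂(0.11) = 0.3503
−0.19·log₂(0.19) = 0.4552
−0.11·log₂(0.11) = 0.3503
Sum ≈ 2.7587 → 2.759 bits.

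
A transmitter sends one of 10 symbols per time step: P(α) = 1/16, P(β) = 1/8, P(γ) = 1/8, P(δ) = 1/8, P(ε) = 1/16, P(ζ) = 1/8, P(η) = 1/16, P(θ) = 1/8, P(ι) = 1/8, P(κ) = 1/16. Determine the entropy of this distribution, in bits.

3.25 bits

Each probability is a power of 1/2, so log₂(1/p) is an integer.
H = Σ p·log₂(1/p) = 1/16·4 + 1/8·3 + 1/8·3 + 1/8·3 + 1/16·4 + 1/8·3 + 1/16·4 + 1/8·3 + 1/8·3 + 1/16·4 = 3.25 bits.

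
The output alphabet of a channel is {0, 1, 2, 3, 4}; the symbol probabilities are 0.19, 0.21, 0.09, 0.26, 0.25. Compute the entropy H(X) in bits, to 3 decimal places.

2.246 bits

H = −Σ pᵢ log₂ pᵢ.
−0.19·log₂(0.19) = 0.4552
−0.21·log₂(0.21) = 0.4728
−0.09·log₂(0.09) = 0.3127
−0.26·log₂(0.26) = 0.5053
−0.25·log₂(0.25) = 0.5000
Sum ≈ 2.2460 → 2.246 bits.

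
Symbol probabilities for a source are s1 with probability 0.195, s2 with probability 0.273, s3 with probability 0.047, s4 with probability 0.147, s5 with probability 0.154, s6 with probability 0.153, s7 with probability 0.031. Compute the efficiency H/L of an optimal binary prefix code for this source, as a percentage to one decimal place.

Entropy H = −Σ p log₂ p ≈ 2.5706 bits.
Huffman merges: 31/1000+47/1000→39/500; 39/500+147/1000→9/40; 153/1000+77/500→307/1000; 39/200+9/40→21/50; 273/1000+307/1000→29/50; 21/50+29/50→1. L = 261/100 ≈ 2.6100.
Efficiency = H/L = 2.5706/2.6100 = 98.5%.

98.5%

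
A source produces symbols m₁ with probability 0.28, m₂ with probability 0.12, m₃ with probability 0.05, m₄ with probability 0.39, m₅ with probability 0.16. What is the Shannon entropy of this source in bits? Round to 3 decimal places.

2.050 bits

H = −Σ pᵢ log₂ pᵢ.
−0.28·log₂(0.28) = 0.5142
−0.12·log₂(0.12) = 0.3671
−0.05·log₂(0.05) = 0.2161
−0.39·log₂(0.39) = 0.5298
−0.16·log₂(0.16) = 0.4230
Sum ≈ 2.0502 → 2.050 bits.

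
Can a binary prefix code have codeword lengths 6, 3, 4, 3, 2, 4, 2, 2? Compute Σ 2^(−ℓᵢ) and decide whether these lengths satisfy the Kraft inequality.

With common denominator 2^6 = 64: Σ 2^(−ℓᵢ) = 1/64 + 8/64 + 4/64 + 8/64 + 16/64 + 4/64 + 16/64 + 16/64 = 73/64 = 1.140625.
Kraft's inequality requires Σ ≤ 1; here Σ = 1.140625 > 1, so no such prefix code exists.

1.140625; no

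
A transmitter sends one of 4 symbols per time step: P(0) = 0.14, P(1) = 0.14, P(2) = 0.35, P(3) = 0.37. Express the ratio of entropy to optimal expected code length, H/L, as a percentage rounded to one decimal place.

Entropy H = −Σ p log₂ p ≈ 1.8551 bits.
Huffman merges: 7/50+7/50→7/25; 7/25+7/20→63/100; 37/100+63/100→1. L = 191/100 ≈ 1.9100.
Efficiency = H/L = 1.8551/1.9100 = 97.1%.

97.1%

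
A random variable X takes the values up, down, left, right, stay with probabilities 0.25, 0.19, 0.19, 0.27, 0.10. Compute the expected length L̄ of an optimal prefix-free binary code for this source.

2.29 bits/symbol

Repeatedly combine the two least-probable nodes; the expected code length is the sum of the merged weights.
merge 1/10 + 19/100 → 29/100
merge 19/100 + 1/4 → 11/25
merge 27/100 + 29/100 → 14/25
merge 11/25 + 14/25 → 1
L = 29/100 + 11/25 + 14/25 + 1 = 229/100 = 2.29 bits/symbol.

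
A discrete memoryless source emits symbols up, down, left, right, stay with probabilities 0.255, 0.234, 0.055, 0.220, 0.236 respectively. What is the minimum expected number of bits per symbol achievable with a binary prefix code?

2.275 bits/symbol

Repeatedly combine the two least-probable nodes; the expected code length is the sum of the merged weights.
merge 11/200 + 11/50 → 11/40
merge 117/500 + 59/250 → 47/100
merge 51/200 + 11/40 → 53/100
merge 47/100 + 53/100 → 1
L = 11/40 + 47/100 + 53/100 + 1 = 91/40 = 2.275 bits/symbol.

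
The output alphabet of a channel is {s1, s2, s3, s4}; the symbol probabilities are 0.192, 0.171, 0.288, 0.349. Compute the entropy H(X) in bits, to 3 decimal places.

H = −Σ pᵢ log₂ pᵢ.
−0.192·log₂(0.192) = 0.4571
−0.171·log₂(0.171) = 0.4357
−0.288·log₂(0.288) = 0.5172
−0.349·log₂(0.349) = 0.5300
Sum ≈ 1.9400 → 1.940 bits.

1.940 bits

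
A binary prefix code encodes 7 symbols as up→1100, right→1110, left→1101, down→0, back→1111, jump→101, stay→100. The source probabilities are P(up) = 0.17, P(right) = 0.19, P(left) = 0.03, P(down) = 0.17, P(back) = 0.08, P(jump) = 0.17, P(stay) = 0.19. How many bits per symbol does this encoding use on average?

3.13 bits/symbol

L̄ = Σ pᵢ·ℓᵢ = 0.17·4 + 0.19·4 + 0.03·4 + 0.17·1 + 0.08·4 + 0.17·3 + 0.19·3 = 3.13 bits/symbol.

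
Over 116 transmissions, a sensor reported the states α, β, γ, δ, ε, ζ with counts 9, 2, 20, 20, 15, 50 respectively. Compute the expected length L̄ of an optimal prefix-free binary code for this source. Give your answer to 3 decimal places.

Probabilities are the counts divided by 116.
Repeatedly combine the two least-probable nodes; the expected code length is the sum of the merged weights.
merge 1/58 + 9/116 → 11/116
merge 11/116 + 15/116 → 13/58
merge 5/29 + 5/29 → 10/29
merge 13/58 + 10/29 → 33/58
merge 25/58 + 33/58 → 1
L = 11/116 + 13/58 + 10/29 + 33/58 + 1 = 259/116 ≈ 2.233 bits/symbol.

2.233 bits/symbol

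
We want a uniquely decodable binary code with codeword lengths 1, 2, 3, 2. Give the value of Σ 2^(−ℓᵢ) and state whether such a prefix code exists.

1.125; no

With common denominator 2^3 = 8: Σ 2^(−ℓᵢ) = 4/8 + 2/8 + 1/8 + 2/8 = 9/8 = 1.125.
Kraft's inequality requires Σ ≤ 1; here Σ = 1.125 > 1, so no such prefix code exists.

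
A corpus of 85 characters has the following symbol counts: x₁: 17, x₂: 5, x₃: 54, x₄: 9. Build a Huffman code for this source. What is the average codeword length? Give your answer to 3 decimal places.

1.529 bits/symbol

Probabilities are the counts divided by 85.
Repeatedly combine the two least-probable nodes; the expected code length is the sum of the merged weights.
merge 1/17 + 9/85 → 14/85
merge 14/85 + 1/5 → 31/85
merge 31/85 + 54/85 → 1
L = 14/85 + 31/85 + 1 = 26/17 ≈ 1.529 bits/symbol.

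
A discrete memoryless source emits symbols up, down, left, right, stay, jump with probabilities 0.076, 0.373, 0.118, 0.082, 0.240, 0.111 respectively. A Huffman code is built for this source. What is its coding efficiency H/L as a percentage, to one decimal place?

97.2%

Entropy H = −Σ p log₂ p ≈ 2.3191 bits.
Huffman merges: 19/250+41/500→79/500; 111/1000+59/500→229/1000; 79/500+229/1000→387/1000; 6/25+373/1000→613/1000; 387/1000+613/1000→1. L = 2387/1000 ≈ 2.3870.
Efficiency = H/L = 2.3191/2.3870 = 97.2%.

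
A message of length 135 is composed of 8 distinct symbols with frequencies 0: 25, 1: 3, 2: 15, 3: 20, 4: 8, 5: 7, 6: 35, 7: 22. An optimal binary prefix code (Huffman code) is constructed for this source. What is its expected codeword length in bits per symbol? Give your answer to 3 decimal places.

2.763 bits/symbol

Probabilities are the counts divided by 135.
Repeatedly combine the two least-probable nodes; the expected code length is the sum of the merged weights.
merge 1/45 + 7/135 → 2/27
merge 8/135 + 2/27 → 2/15
merge 1/9 + 2/15 → 11/45
merge 4/27 + 22/135 → 14/45
merge 5/27 + 11/45 → 58/135
merge 7/27 + 14/45 → 77/135
merge 58/135 + 77/135 → 1
L = 2/27 + 2/15 + 11/45 + 14/45 + 58/135 + 77/135 + 1 = 373/135 ≈ 2.763 bits/symbol.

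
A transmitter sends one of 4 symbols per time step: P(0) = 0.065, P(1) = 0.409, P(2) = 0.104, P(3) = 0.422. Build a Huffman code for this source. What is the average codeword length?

1.747 bits/symbol

Repeatedly combine the two least-probable nodes; the expected code length is the sum of the merged weights.
merge 13/200 + 13/125 → 169/1000
merge 169/1000 + 409/1000 → 289/500
merge 211/500 + 289/500 → 1
L = 169/1000 + 289/500 + 1 = 1747/1000 = 1.747 bits/symbol.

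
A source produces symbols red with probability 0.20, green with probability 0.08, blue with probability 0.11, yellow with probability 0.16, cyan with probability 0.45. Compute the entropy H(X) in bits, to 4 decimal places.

2.0476 bits

H = −Σ pᵢ log₂ pᵢ.
−0.20·log₂(0.20) = 0.4644
−0.08·log₂(0.08) = 0.2915
−0.11·log₂(0.11) = 0.3503
−0.16·log₂(0.16) = 0.4230
−0.45·log₂(0.45) = 0.5184
Sum ≈ 2.0476 → 2.0476 bits.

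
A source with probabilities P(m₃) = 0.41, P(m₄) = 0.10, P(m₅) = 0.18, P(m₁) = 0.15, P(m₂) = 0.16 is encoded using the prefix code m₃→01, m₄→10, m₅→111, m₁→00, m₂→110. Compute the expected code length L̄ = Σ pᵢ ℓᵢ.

L̄ = Σ pᵢ·ℓᵢ = 0.41·2 + 0.10·2 + 0.18·3 + 0.15·2 + 0.16·3 = 2.34 bits/symbol.

2.34 bits/symbol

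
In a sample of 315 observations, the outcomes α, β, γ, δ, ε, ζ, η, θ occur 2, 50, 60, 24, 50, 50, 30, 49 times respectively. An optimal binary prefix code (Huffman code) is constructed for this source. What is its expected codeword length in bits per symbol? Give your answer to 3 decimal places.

Probabilities are the counts divided by 315.
Repeatedly combine the two least-probable nodes; the expected code length is the sum of the merged weights.
merge 2/315 + 8/105 → 26/315
merge 26/315 + 2/21 → 8/45
merge 7/45 + 10/63 → 11/35
merge 10/63 + 10/63 → 20/63
merge 8/45 + 4/21 → 116/315
merge 11/35 + 20/63 → 199/315
merge 116/315 + 199/315 → 1
L = 26/315 + 8/45 + 11/35 + 20/63 + 116/315 + 199/315 + 1 = 911/315 ≈ 2.892 bits/symbol.

2.892 bits/symbol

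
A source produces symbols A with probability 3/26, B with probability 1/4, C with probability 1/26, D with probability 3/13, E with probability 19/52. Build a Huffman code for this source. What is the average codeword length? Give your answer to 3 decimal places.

2.154 bits/symbol

Repeatedly combine the two least-probable nodes; the expected code length is the sum of the merged weights.
merge 1/26 + 3/26 → 2/13
merge 2/13 + 3/13 → 5/13
merge 1/4 + 19/52 → 8/13
merge 5/13 + 8/13 → 1
L = 2/13 + 5/13 + 8/13 + 1 = 28/13 ≈ 2.154 bits/symbol.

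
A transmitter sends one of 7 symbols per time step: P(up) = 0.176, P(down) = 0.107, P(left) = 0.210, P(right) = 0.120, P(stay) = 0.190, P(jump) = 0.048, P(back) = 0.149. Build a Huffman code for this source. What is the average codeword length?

Repeatedly combine the two least-probable nodes; the expected code length is the sum of the merged weights.
merge 6/125 + 107/1000 → 31/200
merge 3/25 + 149/1000 → 269/1000
merge 31/200 + 22/125 → 331/1000
merge 19/100 + 21/100 → 2/5
merge 269/1000 + 331/1000 → 3/5
merge 2/5 + 3/5 → 1
L = 31/200 + 269/1000 + 331/1000 + 2/5 + 3/5 + 1 = 551/200 = 2.755 bits/symbol.

2.755 bits/symbol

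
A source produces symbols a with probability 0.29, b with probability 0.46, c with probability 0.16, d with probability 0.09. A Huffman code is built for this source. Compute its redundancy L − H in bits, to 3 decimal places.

Entropy H = −Σ p log₂ p ≈ 1.7689 bits.
Huffman merges: 9/100+4/25→1/4; 1/4+29/100→27/50; 23/50+27/50→1. L = 179/100 ≈ 1.7900.
L − H = 1.7900 − 1.7689 = 0.021 bits.

0.021 bits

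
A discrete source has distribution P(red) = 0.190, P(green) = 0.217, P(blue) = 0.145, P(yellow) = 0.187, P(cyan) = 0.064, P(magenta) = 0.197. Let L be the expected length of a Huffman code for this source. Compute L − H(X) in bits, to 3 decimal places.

0.081 bits

Entropy H = −Σ p log₂ p ≈ 2.5054 bits.
Huffman merges: 8/125+29/200→209/1000; 187/1000+19/100→377/1000; 197/1000+209/1000→203/500; 217/1000+377/1000→297/500; 203/500+297/500→1. L = 1293/500 ≈ 2.5860.
L − H = 2.5860 − 2.5054 = 0.081 bits.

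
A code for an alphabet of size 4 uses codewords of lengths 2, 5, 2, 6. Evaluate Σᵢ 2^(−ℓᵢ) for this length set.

With common denominator 2^6 = 64: Σ 2^(−ℓᵢ) = 16/64 + 2/64 + 16/64 + 1/64 = 35/64 = 0.546875.

0.546875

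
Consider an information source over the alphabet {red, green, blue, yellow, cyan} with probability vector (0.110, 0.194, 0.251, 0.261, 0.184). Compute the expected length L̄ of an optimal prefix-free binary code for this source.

2.294 bits/symbol

Repeatedly combine the two least-probable nodes; the expected code length is the sum of the merged weights.
merge 11/100 + 23/125 → 147/500
merge 97/500 + 251/1000 → 89/200
merge 261/1000 + 147/500 → 111/200
merge 89/200 + 111/200 → 1
L = 147/500 + 89/200 + 111/200 + 1 = 1147/500 = 2.294 bits/symbol.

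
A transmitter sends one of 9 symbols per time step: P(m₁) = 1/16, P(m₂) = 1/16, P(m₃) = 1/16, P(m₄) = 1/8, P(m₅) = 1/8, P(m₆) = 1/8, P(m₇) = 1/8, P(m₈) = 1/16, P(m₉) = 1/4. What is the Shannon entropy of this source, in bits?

Each probability is a power of 1/2, so log₂(1/p) is an integer.
H = Σ p·log₂(1/p) = 1/16·4 + 1/16·4 + 1/16·4 + 1/8·3 + 1/8·3 + 1/8·3 + 1/8·3 + 1/16·4 + 1/4·2 = 3 bits.

3 bits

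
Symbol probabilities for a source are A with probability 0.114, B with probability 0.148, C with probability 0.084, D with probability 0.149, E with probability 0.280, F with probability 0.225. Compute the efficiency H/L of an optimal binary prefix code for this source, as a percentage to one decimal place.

99.1%

Entropy H = −Σ p log₂ p ≈ 2.4729 bits.
Huffman merges: 21/250+57/500→99/500; 37/250+149/1000→297/1000; 99/500+9/40→423/1000; 7/25+297/1000→577/1000; 423/1000+577/1000→1. L = 499/200 ≈ 2.4950.
Efficiency = H/L = 2.4729/2.4950 = 99.1%.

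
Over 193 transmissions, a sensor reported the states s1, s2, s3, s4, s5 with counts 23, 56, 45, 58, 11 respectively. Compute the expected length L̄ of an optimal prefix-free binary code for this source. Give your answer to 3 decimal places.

Probabilities are the counts divided by 193.
Repeatedly combine the two least-probable nodes; the expected code length is the sum of the merged weights.
merge 11/193 + 23/193 → 34/193
merge 34/193 + 45/193 → 79/193
merge 56/193 + 58/193 → 114/193
merge 79/193 + 114/193 → 1
L = 34/193 + 79/193 + 114/193 + 1 = 420/193 ≈ 2.176 bits/symbol.

2.176 bits/symbol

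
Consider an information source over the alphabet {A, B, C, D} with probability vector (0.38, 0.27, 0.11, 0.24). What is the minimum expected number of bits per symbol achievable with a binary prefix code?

Repeatedly combine the two least-probable nodes; the expected code length is the sum of the merged weights.
merge 11/100 + 6/25 → 7/20
merge 27/100 + 7/20 → 31/50
merge 19/50 + 31/50 → 1
L = 7/20 + 31/50 + 1 = 197/100 = 1.97 bits/symbol.

1.97 bits/symbol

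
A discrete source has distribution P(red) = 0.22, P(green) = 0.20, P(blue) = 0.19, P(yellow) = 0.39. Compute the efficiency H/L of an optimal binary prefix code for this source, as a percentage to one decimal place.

96.5%

Entropy H = −Σ p log₂ p ≈ 1.9300 bits.
Huffman merges: 19/100+1/5→39/100; 11/50+39/100→61/100; 39/100+61/100→1. L = 2 ≈ 2.0000.
Efficiency = H/L = 1.9300/2.0000 = 96.5%.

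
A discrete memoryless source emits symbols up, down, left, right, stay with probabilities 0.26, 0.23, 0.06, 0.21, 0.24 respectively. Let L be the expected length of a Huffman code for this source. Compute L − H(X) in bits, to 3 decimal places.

Entropy H = −Σ p log₂ p ≈ 2.2034 bits.
Huffman merges: 3/50+21/100→27/100; 23/100+6/25→47/100; 13/50+27/100→53/100; 47/100+53/100→1. L = 227/100 ≈ 2.2700.
L − H = 2.2700 − 2.2034 = 0.067 bits.

0.067 bits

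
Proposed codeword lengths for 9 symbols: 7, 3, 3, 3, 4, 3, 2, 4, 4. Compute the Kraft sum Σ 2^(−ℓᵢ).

0.9453125

With common denominator 2^7 = 128: Σ 2^(−ℓᵢ) = 1/128 + 16/128 + 16/128 + 16/128 + 8/128 + 16/128 + 32/128 + 8/128 + 8/128 = 121/128 = 0.9453125.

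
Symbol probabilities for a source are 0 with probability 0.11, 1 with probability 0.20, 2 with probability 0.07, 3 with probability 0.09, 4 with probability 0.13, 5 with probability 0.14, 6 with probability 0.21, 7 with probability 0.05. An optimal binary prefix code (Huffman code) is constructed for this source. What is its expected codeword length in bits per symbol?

Repeatedly combine the two least-probable nodes; the expected code length is the sum of the merged weights.
merge 1/20 + 7/100 → 3/25
merge 9/100 + 11/100 → 1/5
merge 3/25 + 13/100 → 1/4
merge 7/50 + 1/5 → 17/50
merge 1/5 + 21/100 → 41/100
merge 1/4 + 17/50 → 59/100
merge 41/100 + 59/100 → 1
L = 3/25 + 1/5 + 1/4 + 17/50 + 41/100 + 59/100 + 1 = 291/100 = 2.91 bits/symbol.

2.91 bits/symbol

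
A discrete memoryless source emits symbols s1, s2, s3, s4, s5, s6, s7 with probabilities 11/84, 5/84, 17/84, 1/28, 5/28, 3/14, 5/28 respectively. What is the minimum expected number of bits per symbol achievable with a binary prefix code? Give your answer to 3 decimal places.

Repeatedly combine the two least-probable nodes; the expected code length is the sum of the merged weights.
merge 1/28 + 5/84 → 2/21
merge 2/21 + 11/84 → 19/84
merge 5/28 + 5/28 → 5/14
merge 17/84 + 3/14 → 5/12
merge 19/84 + 5/14 → 7/12
merge 5/12 + 7/12 → 1
L = 2/21 + 19/84 + 5/14 + 5/12 + 7/12 + 1 = 75/28 ≈ 2.679 bits/symbol.

2.679 bits/symbol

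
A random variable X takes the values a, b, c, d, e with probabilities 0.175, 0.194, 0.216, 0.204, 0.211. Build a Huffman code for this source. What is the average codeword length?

Repeatedly combine the two least-probable nodes; the expected code length is the sum of the merged weights.
merge 7/40 + 97/500 → 369/1000
merge 51/250 + 211/1000 → 83/200
merge 27/125 + 369/1000 → 117/200
merge 83/200 + 117/200 → 1
L = 369/1000 + 83/200 + 117/200 + 1 = 2369/1000 = 2.369 bits/symbol.

2.369 bits/symbol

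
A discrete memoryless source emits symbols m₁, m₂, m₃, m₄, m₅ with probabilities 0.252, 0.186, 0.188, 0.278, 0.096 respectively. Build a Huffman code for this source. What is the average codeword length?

Repeatedly combine the two least-probable nodes; the expected code length is the sum of the merged weights.
merge 12/125 + 93/500 → 141/500
merge 47/250 + 63/250 → 11/25
merge 139/500 + 141/500 → 14/25
merge 11/25 + 14/25 → 1
L = 141/500 + 11/25 + 14/25 + 1 = 1141/500 = 2.282 bits/symbol.

2.282 bits/symbol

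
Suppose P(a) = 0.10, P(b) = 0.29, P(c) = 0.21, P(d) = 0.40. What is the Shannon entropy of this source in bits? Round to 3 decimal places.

1.852 bits

H = −Σ pᵢ log₂ pᵢ.
−0.10·log₂(0.10) = 0.3322
−0.29·log₂(0.29) = 0.5179
−0.21·log₂(0.21) = 0.4728
−0.40·log₂(0.40) = 0.5288
Sum ≈ 1.8517 → 1.852 bits.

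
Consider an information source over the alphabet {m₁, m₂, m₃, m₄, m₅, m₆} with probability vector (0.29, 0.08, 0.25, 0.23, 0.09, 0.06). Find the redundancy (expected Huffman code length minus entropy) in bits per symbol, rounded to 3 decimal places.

Entropy H = −Σ p log₂ p ≈ 2.3533 bits.
Huffman merges: 3/50+2/25→7/50; 9/100+7/50→23/100; 23/100+23/100→23/50; 1/4+29/100→27/50; 23/50+27/50→1. L = 237/100 ≈ 2.3700.
L − H = 2.3700 − 2.3533 = 0.017 bits.

0.017 bits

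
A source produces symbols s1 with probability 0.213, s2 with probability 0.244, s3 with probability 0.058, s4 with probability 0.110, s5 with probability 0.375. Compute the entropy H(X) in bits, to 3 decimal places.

H = −Σ pᵢ log₂ pᵢ.
−0.213·log₂(0.213) = 0.4752
−0.244·log₂(0.244) = 0.4966
−0.058·log₂(0.058) = 0.2383
−0.110·log₂(0.110) = 0.3503
−0.375·log₂(0.375) = 0.5306
Sum ≈ 2.0909 → 2.091 bits.

2.091 bits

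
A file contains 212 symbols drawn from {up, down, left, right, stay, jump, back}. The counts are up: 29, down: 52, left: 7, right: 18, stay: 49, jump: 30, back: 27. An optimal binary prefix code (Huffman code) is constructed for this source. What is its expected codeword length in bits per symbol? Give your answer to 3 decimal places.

Probabilities are the counts divided by 212.
Repeatedly combine the two least-probable nodes; the expected code length is the sum of the merged weights.
merge 7/212 + 9/106 → 25/212
merge 25/212 + 27/212 → 13/53
merge 29/212 + 15/106 → 59/212
merge 49/212 + 13/53 → 101/212
merge 13/53 + 59/212 → 111/212
merge 101/212 + 111/212 → 1
L = 25/212 + 13/53 + 59/212 + 101/212 + 111/212 + 1 = 140/53 ≈ 2.642 bits/symbol.

2.642 bits/symbol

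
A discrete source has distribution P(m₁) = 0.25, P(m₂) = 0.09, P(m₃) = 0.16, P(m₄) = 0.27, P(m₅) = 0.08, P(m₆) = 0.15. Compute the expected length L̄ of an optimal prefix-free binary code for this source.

2.48 bits/symbol

Repeatedly combine the two least-probable nodes; the expected code length is the sum of the merged weights.
merge 2/25 + 9/100 → 17/100
merge 3/20 + 4/25 → 31/100
merge 17/100 + 1/4 → 21/50
merge 27/100 + 31/100 → 29/50
merge 21/50 + 29/50 → 1
L = 17/100 + 31/100 + 21/50 + 29/50 + 1 = 62/25 = 2.48 bits/symbol.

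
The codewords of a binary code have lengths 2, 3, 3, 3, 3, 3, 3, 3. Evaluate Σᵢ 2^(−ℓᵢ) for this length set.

1.125

With common denominator 2^3 = 8: Σ 2^(−ℓᵢ) = 2/8 + 1/8 + 1/8 + 1/8 + 1/8 + 1/8 + 1/8 + 1/8 = 9/8 = 1.125.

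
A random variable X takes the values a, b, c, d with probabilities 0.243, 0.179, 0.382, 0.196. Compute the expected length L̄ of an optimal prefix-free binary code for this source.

Repeatedly combine the two least-probable nodes; the expected code length is the sum of the merged weights.
merge 179/1000 + 49/250 → 3/8
merge 243/1000 + 3/8 → 309/500
merge 191/500 + 309/500 → 1
L = 3/8 + 309/500 + 1 = 1993/1000 = 1.993 bits/symbol.

1.993 bits/symbol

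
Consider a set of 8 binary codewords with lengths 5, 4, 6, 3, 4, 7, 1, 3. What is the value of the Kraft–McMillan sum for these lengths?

With common denominator 2^7 = 128: Σ 2^(−ℓᵢ) = 4/128 + 8/128 + 2/128 + 16/128 + 8/128 + 1/128 + 64/128 + 16/128 = 119/128 = 0.9296875.

0.9296875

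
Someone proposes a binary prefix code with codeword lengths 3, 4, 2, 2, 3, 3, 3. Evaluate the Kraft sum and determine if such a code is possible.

With common denominator 2^4 = 16: Σ 2^(−ℓᵢ) = 2/16 + 1/16 + 4/16 + 4/16 + 2/16 + 2/16 + 2/16 = 17/16 = 1.0625.
Kraft's inequality requires Σ ≤ 1; here Σ = 1.0625 > 1, so no such prefix code exists.

1.0625; no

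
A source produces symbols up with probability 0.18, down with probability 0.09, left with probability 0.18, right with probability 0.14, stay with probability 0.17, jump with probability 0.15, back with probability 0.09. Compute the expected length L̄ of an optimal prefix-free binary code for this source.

2.82 bits/symbol

Repeatedly combine the two least-probable nodes; the expected code length is the sum of the merged weights.
merge 9/100 + 9/100 → 9/50
merge 7/50 + 3/20 → 29/100
merge 17/100 + 9/50 → 7/20
merge 9/50 + 9/50 → 9/25
merge 29/100 + 7/20 → 16/25
merge 9/25 + 16/25 → 1
L = 9/50 + 29/100 + 7/20 + 9/25 + 16/25 + 1 = 141/50 = 2.82 bits/symbol.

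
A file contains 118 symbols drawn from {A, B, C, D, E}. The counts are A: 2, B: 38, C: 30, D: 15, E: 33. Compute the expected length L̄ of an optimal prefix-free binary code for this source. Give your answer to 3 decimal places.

2.144 bits/symbol

Probabilities are the counts divided by 118.
Repeatedly combine the two least-probable nodes; the expected code length is the sum of the merged weights.
merge 1/59 + 15/118 → 17/118
merge 17/118 + 15/59 → 47/118
merge 33/118 + 19/59 → 71/118
merge 47/118 + 71/118 → 1
L = 17/118 + 47/118 + 71/118 + 1 = 253/118 ≈ 2.144 bits/symbol.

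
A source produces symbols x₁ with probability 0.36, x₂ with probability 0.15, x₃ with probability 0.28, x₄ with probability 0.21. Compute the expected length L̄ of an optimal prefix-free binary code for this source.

2 bits/symbol

Repeatedly combine the two least-probable nodes; the expected code length is the sum of the merged weights.
merge 3/20 + 21/100 → 9/25
merge 7/25 + 9/25 → 16/25
merge 9/25 + 16/25 → 1
L = 9/25 + 16/25 + 1 = 2 bits/symbol.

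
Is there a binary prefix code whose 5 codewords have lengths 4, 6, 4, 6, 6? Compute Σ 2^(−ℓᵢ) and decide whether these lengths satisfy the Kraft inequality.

With common denominator 2^6 = 64: Σ 2^(−ℓᵢ) = 4/64 + 1/64 + 4/64 + 1/64 + 1/64 = 11/64 = 0.171875.
Kraft's inequality requires Σ ≤ 1; here Σ = 0.171875 ≤ 1, so such a prefix code exists.

0.171875; yes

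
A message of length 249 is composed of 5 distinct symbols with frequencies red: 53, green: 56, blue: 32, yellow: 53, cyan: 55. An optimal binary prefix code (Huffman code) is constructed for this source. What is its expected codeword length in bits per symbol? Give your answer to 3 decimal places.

Probabilities are the counts divided by 249.
Repeatedly combine the two least-probable nodes; the expected code length is the sum of the merged weights.
merge 32/249 + 53/249 → 85/249
merge 53/249 + 55/249 → 36/83
merge 56/249 + 85/249 → 47/83
merge 36/83 + 47/83 → 1
L = 85/249 + 36/83 + 47/83 + 1 = 583/249 ≈ 2.341 bits/symbol.

2.341 bits/symbol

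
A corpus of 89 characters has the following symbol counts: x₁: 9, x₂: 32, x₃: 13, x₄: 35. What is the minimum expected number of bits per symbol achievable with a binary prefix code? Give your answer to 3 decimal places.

1.854 bits/symbol

Probabilities are the counts divided by 89.
Repeatedly combine the two least-probable nodes; the expected code length is the sum of the merged weights.
merge 9/89 + 13/89 → 22/89
merge 22/89 + 32/89 → 54/89
merge 35/89 + 54/89 → 1
L = 22/89 + 54/89 + 1 = 165/89 ≈ 1.854 bits/symbol.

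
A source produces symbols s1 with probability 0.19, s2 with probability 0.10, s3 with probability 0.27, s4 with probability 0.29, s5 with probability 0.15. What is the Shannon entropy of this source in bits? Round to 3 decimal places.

2.226 bits

H = −Σ pᵢ log₂ pᵢ.
−0.19·log₂(0.19) = 0.4552
−0.10·log₂(0.10) = 0.3322
−0.27·log₂(0.27) = 0.5100
−0.29·log₂(0.29) = 0.5179
−0.15·log₂(0.15) = 0.4105
Sum ≈ 2.2259 → 2.226 bits.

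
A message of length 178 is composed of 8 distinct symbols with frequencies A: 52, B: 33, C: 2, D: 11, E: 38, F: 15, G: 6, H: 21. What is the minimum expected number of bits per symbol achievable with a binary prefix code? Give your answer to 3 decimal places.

Probabilities are the counts divided by 178.
Repeatedly combine the two least-probable nodes; the expected code length is the sum of the merged weights.
merge 1/89 + 3/89 → 4/89
merge 4/89 + 11/178 → 19/178
merge 15/178 + 19/178 → 17/89
merge 21/178 + 33/178 → 27/89
merge 17/89 + 19/89 → 36/89
merge 26/89 + 27/89 → 53/89
merge 36/89 + 53/89 → 1
L = 4/89 + 19/178 + 17/89 + 27/89 + 36/89 + 53/89 + 1 = 471/178 ≈ 2.646 bits/symbol.

2.646 bits/symbol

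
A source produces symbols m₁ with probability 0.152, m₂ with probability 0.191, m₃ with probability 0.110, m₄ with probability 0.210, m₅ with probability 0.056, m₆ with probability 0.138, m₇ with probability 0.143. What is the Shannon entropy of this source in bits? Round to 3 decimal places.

H = −Σ pᵢ log₂ pᵢ.
−0.152·log₂(0.152) = 0.4131
−0.191·log₂(0.191) = 0.4562
−0.110·log₂(0.110) = 0.3503
−0.210·log₂(0.210) = 0.4728
−0.056·log₂(0.056) = 0.2329
−0.138·log₂(0.138) = 0.3943
−0.143·log₂(0.143) = 0.4012
Sum ≈ 2.7208 → 2.721 bits.

2.721 bits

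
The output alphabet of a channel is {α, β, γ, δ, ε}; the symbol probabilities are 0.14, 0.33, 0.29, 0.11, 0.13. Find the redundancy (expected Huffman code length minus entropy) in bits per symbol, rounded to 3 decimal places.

0.064 bits

Entropy H = −Σ p log₂ p ≈ 2.1758 bits.
Huffman merges: 11/100+13/100→6/25; 7/50+6/25→19/50; 29/100+33/100→31/50; 19/50+31/50→1. L = 56/25 ≈ 2.2400.
L − H = 2.2400 − 2.1758 = 0.064 bits.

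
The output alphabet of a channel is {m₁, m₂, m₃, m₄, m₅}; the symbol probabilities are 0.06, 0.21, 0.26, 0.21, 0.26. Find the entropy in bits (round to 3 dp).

H = −Σ pᵢ log₂ pᵢ.
−0.06·log₂(0.06) = 0.2435
−0.21·log₂(0.21) = 0.4728
−0.26·log₂(0.26) = 0.5053
−0.21·log₂(0.21) = 0.4728
−0.26·log₂(0.26) = 0.5053
Sum ≈ 2.1998 → 2.200 bits.

2.200 bits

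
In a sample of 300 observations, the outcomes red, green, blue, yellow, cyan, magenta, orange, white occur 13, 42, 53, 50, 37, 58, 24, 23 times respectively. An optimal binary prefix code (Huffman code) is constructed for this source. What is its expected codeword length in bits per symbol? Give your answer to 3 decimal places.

2.927 bits/symbol

Probabilities are the counts divided by 300.
Repeatedly combine the two least-probable nodes; the expected code length is the sum of the merged weights.
merge 13/300 + 23/300 → 3/25
merge 2/25 + 3/25 → 1/5
merge 37/300 + 7/50 → 79/300
merge 1/6 + 53/300 → 103/300
merge 29/150 + 1/5 → 59/150
merge 79/300 + 103/300 → 91/150
merge 59/150 + 91/150 → 1
L = 3/25 + 1/5 + 79/300 + 103/300 + 59/150 + 91/150 + 1 = 439/150 ≈ 2.927 bits/symbol.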